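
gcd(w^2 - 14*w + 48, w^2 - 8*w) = w - 8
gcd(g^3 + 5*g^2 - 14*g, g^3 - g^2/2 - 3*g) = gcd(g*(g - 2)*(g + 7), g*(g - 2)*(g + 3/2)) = g^2 - 2*g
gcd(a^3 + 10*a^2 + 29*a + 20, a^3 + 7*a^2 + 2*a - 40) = a^2 + 9*a + 20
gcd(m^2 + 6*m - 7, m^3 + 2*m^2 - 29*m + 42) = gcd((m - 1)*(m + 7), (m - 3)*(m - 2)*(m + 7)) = m + 7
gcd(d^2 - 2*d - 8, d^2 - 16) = d - 4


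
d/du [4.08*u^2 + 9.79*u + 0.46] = 8.16*u + 9.79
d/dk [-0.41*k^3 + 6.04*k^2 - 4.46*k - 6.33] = -1.23*k^2 + 12.08*k - 4.46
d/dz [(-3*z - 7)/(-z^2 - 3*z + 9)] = (3*z^2 + 9*z - (2*z + 3)*(3*z + 7) - 27)/(z^2 + 3*z - 9)^2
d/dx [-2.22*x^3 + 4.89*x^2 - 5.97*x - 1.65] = -6.66*x^2 + 9.78*x - 5.97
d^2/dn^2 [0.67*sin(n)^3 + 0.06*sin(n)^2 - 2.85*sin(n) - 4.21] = 2.3475*sin(n) + 1.5075*sin(3*n) + 0.12*cos(2*n)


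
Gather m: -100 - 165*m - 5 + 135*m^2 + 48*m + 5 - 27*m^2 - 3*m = 108*m^2 - 120*m - 100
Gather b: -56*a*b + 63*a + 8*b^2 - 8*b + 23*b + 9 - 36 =63*a + 8*b^2 + b*(15 - 56*a) - 27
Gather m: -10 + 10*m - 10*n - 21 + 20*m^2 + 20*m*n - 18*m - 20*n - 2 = 20*m^2 + m*(20*n - 8) - 30*n - 33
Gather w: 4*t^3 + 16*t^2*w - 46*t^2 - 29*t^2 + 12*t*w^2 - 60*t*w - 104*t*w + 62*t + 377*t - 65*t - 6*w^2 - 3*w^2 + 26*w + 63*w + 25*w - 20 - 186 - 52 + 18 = 4*t^3 - 75*t^2 + 374*t + w^2*(12*t - 9) + w*(16*t^2 - 164*t + 114) - 240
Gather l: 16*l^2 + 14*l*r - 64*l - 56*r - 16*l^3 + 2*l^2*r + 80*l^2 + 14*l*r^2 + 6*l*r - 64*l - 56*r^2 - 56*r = -16*l^3 + l^2*(2*r + 96) + l*(14*r^2 + 20*r - 128) - 56*r^2 - 112*r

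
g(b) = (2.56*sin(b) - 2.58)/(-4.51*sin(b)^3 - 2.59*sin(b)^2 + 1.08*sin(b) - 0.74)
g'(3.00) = 3.48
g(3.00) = 3.40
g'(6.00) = 1.40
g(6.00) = 2.88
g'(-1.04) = -23.86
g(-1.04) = 6.79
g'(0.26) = -7.70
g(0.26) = 2.71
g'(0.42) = -6.54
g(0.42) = 1.48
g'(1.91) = 0.17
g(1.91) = 0.03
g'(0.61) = -2.90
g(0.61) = 0.61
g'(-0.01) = 1.81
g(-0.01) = 3.47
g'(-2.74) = -0.23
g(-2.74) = 2.78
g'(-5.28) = -0.47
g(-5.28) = 0.10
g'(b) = (2.56*sin(b) - 2.58)*(13.53*sin(b)^2*cos(b) + 5.18*sin(b)*cos(b) - 1.08*cos(b))/(-4.51*sin(b)^3 - 2.59*sin(b)^2 + 1.08*sin(b) - 0.74)^2 + 2.56*cos(b)/(-4.51*sin(b)^3 - 2.59*sin(b)^2 + 1.08*sin(b) - 0.74) = (23.0912*sin(b)^3 - 28.277*sin(b)^2 - 13.3644*sin(b) + 0.892)*cos(b)/(20.3401*sin(b)^6 + 23.3618*sin(b)^5 - 3.0335*sin(b)^4 + 1.0804*sin(b)^3 + 4.9996*sin(b)^2 - 1.5984*sin(b) + 0.5476)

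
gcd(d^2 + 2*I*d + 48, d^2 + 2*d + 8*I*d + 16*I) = d + 8*I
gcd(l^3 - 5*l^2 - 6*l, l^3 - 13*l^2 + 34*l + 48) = l^2 - 5*l - 6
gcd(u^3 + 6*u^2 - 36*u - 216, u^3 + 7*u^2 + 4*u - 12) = u + 6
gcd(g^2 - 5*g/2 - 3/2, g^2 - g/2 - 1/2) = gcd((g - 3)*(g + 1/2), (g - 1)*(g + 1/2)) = g + 1/2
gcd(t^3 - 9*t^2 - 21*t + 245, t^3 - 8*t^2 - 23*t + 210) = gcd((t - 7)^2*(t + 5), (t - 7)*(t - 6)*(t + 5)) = t^2 - 2*t - 35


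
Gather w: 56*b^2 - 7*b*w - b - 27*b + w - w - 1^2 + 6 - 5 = 56*b^2 - 7*b*w - 28*b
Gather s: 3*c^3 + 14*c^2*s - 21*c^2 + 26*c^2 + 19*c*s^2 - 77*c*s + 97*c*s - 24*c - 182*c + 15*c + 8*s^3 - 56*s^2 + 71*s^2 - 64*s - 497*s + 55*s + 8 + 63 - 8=3*c^3 + 5*c^2 - 191*c + 8*s^3 + s^2*(19*c + 15) + s*(14*c^2 + 20*c - 506) + 63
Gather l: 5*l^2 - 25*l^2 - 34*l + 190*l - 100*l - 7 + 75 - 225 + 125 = -20*l^2 + 56*l - 32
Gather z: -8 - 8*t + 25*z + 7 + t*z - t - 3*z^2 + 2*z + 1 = -9*t - 3*z^2 + z*(t + 27)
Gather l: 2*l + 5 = 2*l + 5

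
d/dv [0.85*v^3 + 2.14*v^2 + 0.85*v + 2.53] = 2.55*v^2 + 4.28*v + 0.85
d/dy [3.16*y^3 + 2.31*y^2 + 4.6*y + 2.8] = 9.48*y^2 + 4.62*y + 4.6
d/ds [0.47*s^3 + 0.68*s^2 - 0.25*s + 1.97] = 1.41*s^2 + 1.36*s - 0.25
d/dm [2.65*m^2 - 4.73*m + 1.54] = 5.3*m - 4.73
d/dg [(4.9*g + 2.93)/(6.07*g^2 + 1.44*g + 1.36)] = (-29.743*g^2 - 35.5702*g + 2.4448)/(36.8449*g^4 + 17.4816*g^3 + 18.584*g^2 + 3.9168*g + 1.8496)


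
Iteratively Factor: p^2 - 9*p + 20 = (p - 4)*(p - 5)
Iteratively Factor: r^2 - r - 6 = (r + 2)*(r - 3)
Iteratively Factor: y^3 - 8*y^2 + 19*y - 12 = (y - 4)*(y^2 - 4*y + 3) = (y - 4)*(y - 1)*(y - 3)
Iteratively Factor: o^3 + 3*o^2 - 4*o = (o)*(o^2 + 3*o - 4) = o*(o + 4)*(o - 1)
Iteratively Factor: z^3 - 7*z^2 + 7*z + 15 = (z - 3)*(z^2 - 4*z - 5) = (z - 5)*(z - 3)*(z + 1)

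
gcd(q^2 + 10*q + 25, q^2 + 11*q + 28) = 1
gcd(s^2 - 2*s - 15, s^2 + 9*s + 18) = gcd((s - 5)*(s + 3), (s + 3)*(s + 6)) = s + 3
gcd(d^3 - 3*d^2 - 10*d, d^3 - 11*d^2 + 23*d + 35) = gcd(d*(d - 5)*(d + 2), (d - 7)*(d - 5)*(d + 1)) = d - 5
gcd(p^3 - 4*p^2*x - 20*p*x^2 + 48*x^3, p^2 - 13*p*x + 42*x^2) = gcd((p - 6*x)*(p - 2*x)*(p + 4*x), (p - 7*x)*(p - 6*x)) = -p + 6*x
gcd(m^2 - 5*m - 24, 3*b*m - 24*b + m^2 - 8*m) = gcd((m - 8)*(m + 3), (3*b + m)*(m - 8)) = m - 8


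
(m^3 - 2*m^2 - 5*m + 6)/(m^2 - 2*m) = (m^3 - 2*m^2 - 5*m + 6)/(m*(m - 2))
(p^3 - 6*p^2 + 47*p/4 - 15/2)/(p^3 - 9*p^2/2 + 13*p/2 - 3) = (p - 5/2)/(p - 1)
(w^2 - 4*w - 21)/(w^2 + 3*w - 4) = (w^2 - 4*w - 21)/(w^2 + 3*w - 4)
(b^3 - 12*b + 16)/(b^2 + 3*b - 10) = (b^2 + 2*b - 8)/(b + 5)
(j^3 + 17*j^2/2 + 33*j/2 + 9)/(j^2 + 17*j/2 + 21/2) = (j^2 + 7*j + 6)/(j + 7)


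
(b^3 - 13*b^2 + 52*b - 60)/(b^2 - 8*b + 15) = (b^2 - 8*b + 12)/(b - 3)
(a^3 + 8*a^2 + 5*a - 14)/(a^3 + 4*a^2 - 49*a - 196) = (a^2 + a - 2)/(a^2 - 3*a - 28)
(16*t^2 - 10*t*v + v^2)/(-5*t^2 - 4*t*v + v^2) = (-16*t^2 + 10*t*v - v^2)/(5*t^2 + 4*t*v - v^2)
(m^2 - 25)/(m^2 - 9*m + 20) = (m + 5)/(m - 4)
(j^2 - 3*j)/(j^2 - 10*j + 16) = j*(j - 3)/(j^2 - 10*j + 16)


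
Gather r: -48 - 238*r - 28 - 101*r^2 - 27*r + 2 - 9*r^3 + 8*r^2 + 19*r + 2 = -9*r^3 - 93*r^2 - 246*r - 72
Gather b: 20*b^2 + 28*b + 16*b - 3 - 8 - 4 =20*b^2 + 44*b - 15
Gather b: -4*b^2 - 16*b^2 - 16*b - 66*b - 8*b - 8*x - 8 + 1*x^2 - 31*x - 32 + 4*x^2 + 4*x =-20*b^2 - 90*b + 5*x^2 - 35*x - 40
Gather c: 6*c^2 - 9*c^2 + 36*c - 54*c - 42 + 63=-3*c^2 - 18*c + 21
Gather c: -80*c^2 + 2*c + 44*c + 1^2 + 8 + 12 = -80*c^2 + 46*c + 21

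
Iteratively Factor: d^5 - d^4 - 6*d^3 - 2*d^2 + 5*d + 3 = (d - 3)*(d^4 + 2*d^3 - 2*d - 1) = (d - 3)*(d + 1)*(d^3 + d^2 - d - 1) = (d - 3)*(d - 1)*(d + 1)*(d^2 + 2*d + 1) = (d - 3)*(d - 1)*(d + 1)^2*(d + 1)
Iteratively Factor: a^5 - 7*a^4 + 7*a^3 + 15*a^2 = (a - 5)*(a^4 - 2*a^3 - 3*a^2) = (a - 5)*(a + 1)*(a^3 - 3*a^2) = a*(a - 5)*(a + 1)*(a^2 - 3*a) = a^2*(a - 5)*(a + 1)*(a - 3)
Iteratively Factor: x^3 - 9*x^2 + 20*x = (x)*(x^2 - 9*x + 20) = x*(x - 4)*(x - 5)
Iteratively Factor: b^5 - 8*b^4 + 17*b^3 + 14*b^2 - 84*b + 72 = (b - 3)*(b^4 - 5*b^3 + 2*b^2 + 20*b - 24) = (b - 3)*(b + 2)*(b^3 - 7*b^2 + 16*b - 12) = (b - 3)^2*(b + 2)*(b^2 - 4*b + 4) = (b - 3)^2*(b - 2)*(b + 2)*(b - 2)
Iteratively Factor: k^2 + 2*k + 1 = (k + 1)*(k + 1)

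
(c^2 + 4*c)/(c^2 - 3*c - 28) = c/(c - 7)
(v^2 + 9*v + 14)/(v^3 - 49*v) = (v + 2)/(v*(v - 7))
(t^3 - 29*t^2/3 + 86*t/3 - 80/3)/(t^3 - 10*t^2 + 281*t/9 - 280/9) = 3*(t - 2)/(3*t - 7)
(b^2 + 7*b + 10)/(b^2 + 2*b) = (b + 5)/b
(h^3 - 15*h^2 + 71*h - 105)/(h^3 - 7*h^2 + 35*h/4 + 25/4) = 4*(h^2 - 10*h + 21)/(4*h^2 - 8*h - 5)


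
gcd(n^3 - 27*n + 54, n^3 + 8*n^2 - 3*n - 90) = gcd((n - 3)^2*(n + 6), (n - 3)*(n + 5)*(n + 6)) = n^2 + 3*n - 18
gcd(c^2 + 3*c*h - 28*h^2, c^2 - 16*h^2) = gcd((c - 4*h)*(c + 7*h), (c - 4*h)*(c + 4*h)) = c - 4*h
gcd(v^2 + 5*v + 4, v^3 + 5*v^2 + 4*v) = v^2 + 5*v + 4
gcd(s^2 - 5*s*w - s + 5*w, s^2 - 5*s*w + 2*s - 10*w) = s - 5*w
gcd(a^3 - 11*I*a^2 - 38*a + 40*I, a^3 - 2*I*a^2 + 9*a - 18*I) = a - 2*I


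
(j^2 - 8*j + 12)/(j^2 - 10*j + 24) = (j - 2)/(j - 4)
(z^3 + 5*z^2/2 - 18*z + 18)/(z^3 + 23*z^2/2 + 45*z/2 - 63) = (z - 2)/(z + 7)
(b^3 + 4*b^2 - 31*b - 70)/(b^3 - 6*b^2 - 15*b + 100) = (b^2 + 9*b + 14)/(b^2 - b - 20)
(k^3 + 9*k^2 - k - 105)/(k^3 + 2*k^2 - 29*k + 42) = (k + 5)/(k - 2)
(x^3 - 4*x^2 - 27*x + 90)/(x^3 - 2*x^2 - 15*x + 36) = (x^2 - x - 30)/(x^2 + x - 12)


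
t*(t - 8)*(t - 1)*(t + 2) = t^4 - 7*t^3 - 10*t^2 + 16*t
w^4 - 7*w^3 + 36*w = w*(w - 6)*(w - 3)*(w + 2)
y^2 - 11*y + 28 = (y - 7)*(y - 4)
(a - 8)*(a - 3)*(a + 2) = a^3 - 9*a^2 + 2*a + 48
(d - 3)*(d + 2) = d^2 - d - 6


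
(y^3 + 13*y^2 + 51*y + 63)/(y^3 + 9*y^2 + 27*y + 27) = (y + 7)/(y + 3)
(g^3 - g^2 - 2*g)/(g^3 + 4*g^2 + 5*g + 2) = g*(g - 2)/(g^2 + 3*g + 2)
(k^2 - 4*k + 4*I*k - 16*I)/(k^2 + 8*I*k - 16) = (k - 4)/(k + 4*I)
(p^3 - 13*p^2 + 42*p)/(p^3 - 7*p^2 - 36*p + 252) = p/(p + 6)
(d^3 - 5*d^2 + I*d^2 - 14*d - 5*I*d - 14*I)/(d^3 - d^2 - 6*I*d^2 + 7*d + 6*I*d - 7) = (d^2 - 5*d - 14)/(d^2 - d*(1 + 7*I) + 7*I)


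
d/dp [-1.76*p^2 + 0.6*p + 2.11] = 0.6 - 3.52*p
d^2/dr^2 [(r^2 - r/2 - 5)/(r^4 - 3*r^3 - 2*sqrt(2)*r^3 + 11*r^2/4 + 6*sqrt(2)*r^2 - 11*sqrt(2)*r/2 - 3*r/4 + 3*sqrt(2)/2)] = 4*(96*r^8 - 384*r^7 - 192*sqrt(2)*r^7 - 760*r^6 + 448*sqrt(2)*r^6 + 6396*r^5 + 4992*sqrt(2)*r^5 - 21600*sqrt(2)*r^4 - 21096*r^4 + 44157*r^3 + 33476*sqrt(2)*r^3 - 52134*r^2 - 23868*sqrt(2)*r^2 + 7458*sqrt(2)*r + 30654*r - 7010 - 678*sqrt(2))/(64*r^12 - 576*r^11 - 384*sqrt(2)*r^11 + 3792*r^10 + 3456*sqrt(2)*r^10 - 14560*sqrt(2)*r^9 - 18864*r^9 + 39456*sqrt(2)*r^8 + 61212*r^8 - 127404*r^7 - 78504*sqrt(2)*r^7 + 119304*sqrt(2)*r^6 + 173447*r^6 - 135978*sqrt(2)*r^5 - 156069*r^5 + 91857*r^4 + 111582*sqrt(2)*r^4 - 62822*sqrt(2)*r^3 - 33939*r^3 + 7128*r^2 + 22770*sqrt(2)*r^2 - 4752*sqrt(2)*r - 648*r + 432*sqrt(2))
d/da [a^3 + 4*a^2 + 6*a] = 3*a^2 + 8*a + 6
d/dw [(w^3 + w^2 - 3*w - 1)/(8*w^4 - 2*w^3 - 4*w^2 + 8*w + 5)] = (-8*w^6 - 16*w^5 + 70*w^4 + 36*w^3 + 5*w^2 + 2*w - 7)/(64*w^8 - 32*w^7 - 60*w^6 + 144*w^5 + 64*w^4 - 84*w^3 + 24*w^2 + 80*w + 25)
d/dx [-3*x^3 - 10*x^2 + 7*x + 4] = -9*x^2 - 20*x + 7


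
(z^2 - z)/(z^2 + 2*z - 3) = z/(z + 3)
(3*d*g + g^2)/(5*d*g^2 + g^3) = (3*d + g)/(g*(5*d + g))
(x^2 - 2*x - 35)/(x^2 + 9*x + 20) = (x - 7)/(x + 4)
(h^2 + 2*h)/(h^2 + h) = (h + 2)/(h + 1)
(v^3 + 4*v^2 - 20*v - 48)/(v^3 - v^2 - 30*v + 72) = (v + 2)/(v - 3)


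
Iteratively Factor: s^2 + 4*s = (s)*(s + 4)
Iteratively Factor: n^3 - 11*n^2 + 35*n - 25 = (n - 5)*(n^2 - 6*n + 5) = (n - 5)*(n - 1)*(n - 5)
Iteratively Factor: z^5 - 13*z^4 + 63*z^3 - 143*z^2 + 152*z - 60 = (z - 2)*(z^4 - 11*z^3 + 41*z^2 - 61*z + 30) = (z - 3)*(z - 2)*(z^3 - 8*z^2 + 17*z - 10) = (z - 3)*(z - 2)*(z - 1)*(z^2 - 7*z + 10) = (z - 3)*(z - 2)^2*(z - 1)*(z - 5)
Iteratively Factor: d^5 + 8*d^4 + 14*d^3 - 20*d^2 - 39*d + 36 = (d + 4)*(d^4 + 4*d^3 - 2*d^2 - 12*d + 9) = (d - 1)*(d + 4)*(d^3 + 5*d^2 + 3*d - 9) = (d - 1)*(d + 3)*(d + 4)*(d^2 + 2*d - 3) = (d - 1)^2*(d + 3)*(d + 4)*(d + 3)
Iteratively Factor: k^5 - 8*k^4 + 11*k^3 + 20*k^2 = (k)*(k^4 - 8*k^3 + 11*k^2 + 20*k) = k*(k - 5)*(k^3 - 3*k^2 - 4*k) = k^2*(k - 5)*(k^2 - 3*k - 4) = k^2*(k - 5)*(k - 4)*(k + 1)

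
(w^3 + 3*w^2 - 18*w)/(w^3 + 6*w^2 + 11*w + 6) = w*(w^2 + 3*w - 18)/(w^3 + 6*w^2 + 11*w + 6)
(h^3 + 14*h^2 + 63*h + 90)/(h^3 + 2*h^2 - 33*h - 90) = (h + 6)/(h - 6)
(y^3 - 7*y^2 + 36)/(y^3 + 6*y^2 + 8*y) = (y^2 - 9*y + 18)/(y*(y + 4))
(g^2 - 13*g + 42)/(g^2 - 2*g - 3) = (-g^2 + 13*g - 42)/(-g^2 + 2*g + 3)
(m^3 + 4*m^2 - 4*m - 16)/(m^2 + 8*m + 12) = (m^2 + 2*m - 8)/(m + 6)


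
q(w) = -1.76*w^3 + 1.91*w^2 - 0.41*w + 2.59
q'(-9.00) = -462.47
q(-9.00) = 1444.03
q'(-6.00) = -213.41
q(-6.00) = 453.97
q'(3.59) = -54.75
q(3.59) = -55.70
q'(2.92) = -34.27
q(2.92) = -26.14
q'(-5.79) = -199.54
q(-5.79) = 410.62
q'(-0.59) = -4.50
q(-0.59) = 3.86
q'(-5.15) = -160.12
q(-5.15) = 295.76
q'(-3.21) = -67.08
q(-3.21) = 81.80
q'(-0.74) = -6.13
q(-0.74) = 4.65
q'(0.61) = -0.04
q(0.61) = 2.65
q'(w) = -5.28*w^2 + 3.82*w - 0.41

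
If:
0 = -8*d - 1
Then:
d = -1/8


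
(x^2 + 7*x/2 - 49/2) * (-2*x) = -2*x^3 - 7*x^2 + 49*x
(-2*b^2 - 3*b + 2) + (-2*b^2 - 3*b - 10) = -4*b^2 - 6*b - 8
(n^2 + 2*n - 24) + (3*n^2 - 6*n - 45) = 4*n^2 - 4*n - 69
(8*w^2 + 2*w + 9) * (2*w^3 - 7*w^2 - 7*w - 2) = 16*w^5 - 52*w^4 - 52*w^3 - 93*w^2 - 67*w - 18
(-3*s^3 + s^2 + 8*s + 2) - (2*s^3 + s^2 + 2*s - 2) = -5*s^3 + 6*s + 4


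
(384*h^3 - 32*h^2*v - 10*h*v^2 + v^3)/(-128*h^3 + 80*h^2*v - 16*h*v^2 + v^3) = (-48*h^2 - 2*h*v + v^2)/(16*h^2 - 8*h*v + v^2)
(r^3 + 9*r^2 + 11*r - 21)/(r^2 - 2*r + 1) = (r^2 + 10*r + 21)/(r - 1)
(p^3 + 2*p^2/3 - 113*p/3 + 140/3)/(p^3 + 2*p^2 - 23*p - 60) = (3*p^2 + 17*p - 28)/(3*(p^2 + 7*p + 12))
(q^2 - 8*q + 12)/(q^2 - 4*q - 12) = (q - 2)/(q + 2)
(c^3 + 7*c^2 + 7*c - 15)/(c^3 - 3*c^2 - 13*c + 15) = (c + 5)/(c - 5)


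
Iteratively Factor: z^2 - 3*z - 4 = (z + 1)*(z - 4)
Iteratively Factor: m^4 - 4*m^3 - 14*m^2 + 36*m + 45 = (m - 3)*(m^3 - m^2 - 17*m - 15) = (m - 3)*(m + 1)*(m^2 - 2*m - 15) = (m - 5)*(m - 3)*(m + 1)*(m + 3)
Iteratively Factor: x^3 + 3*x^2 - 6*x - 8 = (x - 2)*(x^2 + 5*x + 4) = (x - 2)*(x + 4)*(x + 1)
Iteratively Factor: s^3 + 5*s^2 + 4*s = (s + 1)*(s^2 + 4*s) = (s + 1)*(s + 4)*(s)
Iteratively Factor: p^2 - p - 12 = (p - 4)*(p + 3)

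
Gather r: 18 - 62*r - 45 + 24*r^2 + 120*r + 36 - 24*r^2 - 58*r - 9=0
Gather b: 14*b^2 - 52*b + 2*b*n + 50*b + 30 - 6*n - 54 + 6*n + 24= 14*b^2 + b*(2*n - 2)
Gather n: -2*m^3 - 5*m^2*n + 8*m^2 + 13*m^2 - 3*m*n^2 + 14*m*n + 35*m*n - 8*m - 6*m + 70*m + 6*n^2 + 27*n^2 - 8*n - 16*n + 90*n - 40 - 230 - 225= -2*m^3 + 21*m^2 + 56*m + n^2*(33 - 3*m) + n*(-5*m^2 + 49*m + 66) - 495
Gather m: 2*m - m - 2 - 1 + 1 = m - 2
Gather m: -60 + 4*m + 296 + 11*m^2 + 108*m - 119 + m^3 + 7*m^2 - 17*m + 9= m^3 + 18*m^2 + 95*m + 126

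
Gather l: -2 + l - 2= l - 4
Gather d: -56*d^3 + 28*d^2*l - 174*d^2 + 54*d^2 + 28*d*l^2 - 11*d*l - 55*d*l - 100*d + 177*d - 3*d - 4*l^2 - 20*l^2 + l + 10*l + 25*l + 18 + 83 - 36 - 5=-56*d^3 + d^2*(28*l - 120) + d*(28*l^2 - 66*l + 74) - 24*l^2 + 36*l + 60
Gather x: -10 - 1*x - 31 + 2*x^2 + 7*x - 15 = 2*x^2 + 6*x - 56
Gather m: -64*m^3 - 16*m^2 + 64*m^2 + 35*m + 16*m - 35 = -64*m^3 + 48*m^2 + 51*m - 35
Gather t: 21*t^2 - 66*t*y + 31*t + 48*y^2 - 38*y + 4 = 21*t^2 + t*(31 - 66*y) + 48*y^2 - 38*y + 4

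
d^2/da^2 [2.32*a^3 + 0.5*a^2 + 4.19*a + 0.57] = 13.92*a + 1.0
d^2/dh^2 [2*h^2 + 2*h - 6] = 4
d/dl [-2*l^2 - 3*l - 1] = -4*l - 3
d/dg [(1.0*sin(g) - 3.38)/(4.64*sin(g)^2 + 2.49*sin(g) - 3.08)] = (-4.64*sin(g)^2 + 31.3664*sin(g) + 5.3362)*cos(g)/(21.5296*sin(g)^4 + 23.1072*sin(g)^3 - 22.3823*sin(g)^2 - 15.3384*sin(g) + 9.4864)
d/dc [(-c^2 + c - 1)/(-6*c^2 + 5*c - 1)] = (c^2 - 10*c + 4)/(36*c^4 - 60*c^3 + 37*c^2 - 10*c + 1)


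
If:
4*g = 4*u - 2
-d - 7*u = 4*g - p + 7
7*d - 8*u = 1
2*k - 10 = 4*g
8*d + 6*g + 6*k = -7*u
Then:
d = -143/239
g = -549/478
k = 646/239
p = -653/239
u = -155/239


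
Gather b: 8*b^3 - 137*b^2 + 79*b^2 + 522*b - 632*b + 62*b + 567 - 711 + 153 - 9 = 8*b^3 - 58*b^2 - 48*b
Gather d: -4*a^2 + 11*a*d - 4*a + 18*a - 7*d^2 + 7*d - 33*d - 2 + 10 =-4*a^2 + 14*a - 7*d^2 + d*(11*a - 26) + 8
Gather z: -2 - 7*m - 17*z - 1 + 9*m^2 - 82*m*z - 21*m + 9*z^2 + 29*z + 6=9*m^2 - 28*m + 9*z^2 + z*(12 - 82*m) + 3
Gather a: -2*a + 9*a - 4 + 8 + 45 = 7*a + 49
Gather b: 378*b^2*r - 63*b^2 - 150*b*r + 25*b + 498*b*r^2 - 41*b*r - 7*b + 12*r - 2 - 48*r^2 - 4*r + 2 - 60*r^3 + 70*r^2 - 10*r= b^2*(378*r - 63) + b*(498*r^2 - 191*r + 18) - 60*r^3 + 22*r^2 - 2*r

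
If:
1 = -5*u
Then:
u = -1/5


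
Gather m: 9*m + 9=9*m + 9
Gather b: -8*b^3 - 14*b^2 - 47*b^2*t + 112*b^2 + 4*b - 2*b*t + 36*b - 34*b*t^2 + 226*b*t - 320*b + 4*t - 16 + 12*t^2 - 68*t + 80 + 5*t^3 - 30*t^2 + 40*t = -8*b^3 + b^2*(98 - 47*t) + b*(-34*t^2 + 224*t - 280) + 5*t^3 - 18*t^2 - 24*t + 64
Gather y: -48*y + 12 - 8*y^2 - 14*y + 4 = -8*y^2 - 62*y + 16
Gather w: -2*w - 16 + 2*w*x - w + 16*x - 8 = w*(2*x - 3) + 16*x - 24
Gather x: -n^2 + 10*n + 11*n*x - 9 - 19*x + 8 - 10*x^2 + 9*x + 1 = -n^2 + 10*n - 10*x^2 + x*(11*n - 10)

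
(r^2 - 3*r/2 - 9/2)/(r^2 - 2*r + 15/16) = 8*(2*r^2 - 3*r - 9)/(16*r^2 - 32*r + 15)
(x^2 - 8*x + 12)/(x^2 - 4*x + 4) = (x - 6)/(x - 2)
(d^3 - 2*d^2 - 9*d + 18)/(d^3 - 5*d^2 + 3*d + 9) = (d^2 + d - 6)/(d^2 - 2*d - 3)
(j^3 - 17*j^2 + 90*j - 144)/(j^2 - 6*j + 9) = (j^2 - 14*j + 48)/(j - 3)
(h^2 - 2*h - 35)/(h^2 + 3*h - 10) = (h - 7)/(h - 2)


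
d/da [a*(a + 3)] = 2*a + 3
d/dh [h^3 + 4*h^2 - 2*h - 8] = 3*h^2 + 8*h - 2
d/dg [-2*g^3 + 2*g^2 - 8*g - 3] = -6*g^2 + 4*g - 8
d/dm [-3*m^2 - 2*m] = -6*m - 2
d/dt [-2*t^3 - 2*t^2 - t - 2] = -6*t^2 - 4*t - 1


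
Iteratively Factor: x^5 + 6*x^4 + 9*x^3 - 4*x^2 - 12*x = (x + 3)*(x^4 + 3*x^3 - 4*x) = (x + 2)*(x + 3)*(x^3 + x^2 - 2*x) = x*(x + 2)*(x + 3)*(x^2 + x - 2) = x*(x + 2)^2*(x + 3)*(x - 1)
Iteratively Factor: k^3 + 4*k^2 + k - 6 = (k + 2)*(k^2 + 2*k - 3) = (k - 1)*(k + 2)*(k + 3)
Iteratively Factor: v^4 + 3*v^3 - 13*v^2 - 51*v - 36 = (v + 3)*(v^3 - 13*v - 12) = (v + 1)*(v + 3)*(v^2 - v - 12) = (v - 4)*(v + 1)*(v + 3)*(v + 3)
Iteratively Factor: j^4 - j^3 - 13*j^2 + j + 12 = (j + 3)*(j^3 - 4*j^2 - j + 4) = (j - 4)*(j + 3)*(j^2 - 1) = (j - 4)*(j + 1)*(j + 3)*(j - 1)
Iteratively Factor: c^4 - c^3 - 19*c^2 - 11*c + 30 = (c + 2)*(c^3 - 3*c^2 - 13*c + 15) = (c - 1)*(c + 2)*(c^2 - 2*c - 15) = (c - 5)*(c - 1)*(c + 2)*(c + 3)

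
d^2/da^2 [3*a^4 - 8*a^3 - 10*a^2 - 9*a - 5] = 36*a^2 - 48*a - 20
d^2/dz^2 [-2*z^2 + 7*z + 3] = -4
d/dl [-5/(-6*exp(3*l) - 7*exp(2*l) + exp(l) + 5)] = (-90*exp(2*l) - 70*exp(l) + 5)*exp(l)/(6*exp(3*l) + 7*exp(2*l) - exp(l) - 5)^2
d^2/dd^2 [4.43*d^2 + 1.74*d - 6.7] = 8.86000000000000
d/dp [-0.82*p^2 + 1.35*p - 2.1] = 1.35 - 1.64*p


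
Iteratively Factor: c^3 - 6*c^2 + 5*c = (c)*(c^2 - 6*c + 5) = c*(c - 5)*(c - 1)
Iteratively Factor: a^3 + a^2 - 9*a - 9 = (a + 3)*(a^2 - 2*a - 3) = (a + 1)*(a + 3)*(a - 3)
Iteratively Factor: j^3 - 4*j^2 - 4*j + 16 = (j - 2)*(j^2 - 2*j - 8) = (j - 2)*(j + 2)*(j - 4)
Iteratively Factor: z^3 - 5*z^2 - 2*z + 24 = (z - 3)*(z^2 - 2*z - 8) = (z - 4)*(z - 3)*(z + 2)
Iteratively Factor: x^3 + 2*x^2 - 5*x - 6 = (x + 1)*(x^2 + x - 6) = (x - 2)*(x + 1)*(x + 3)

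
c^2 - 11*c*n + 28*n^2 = (c - 7*n)*(c - 4*n)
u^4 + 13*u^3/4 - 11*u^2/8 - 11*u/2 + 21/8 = (u - 1)*(u - 1/2)*(u + 7/4)*(u + 3)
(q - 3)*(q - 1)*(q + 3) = q^3 - q^2 - 9*q + 9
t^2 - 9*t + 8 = (t - 8)*(t - 1)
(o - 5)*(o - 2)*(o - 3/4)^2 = o^4 - 17*o^3/2 + 337*o^2/16 - 303*o/16 + 45/8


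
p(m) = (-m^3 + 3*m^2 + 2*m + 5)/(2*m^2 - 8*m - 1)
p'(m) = (8 - 4*m)*(-m^3 + 3*m^2 + 2*m + 5)/(2*m^2 - 8*m - 1)^2 + (-3*m^2 + 6*m + 2)/(2*m^2 - 8*m - 1) = (-2*m^4 + 16*m^3 - 25*m^2 - 26*m + 38)/(4*m^4 - 32*m^3 + 60*m^2 + 16*m + 1)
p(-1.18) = 0.75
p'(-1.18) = 0.03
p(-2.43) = 1.06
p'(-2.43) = -0.38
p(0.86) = -1.30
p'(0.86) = 0.15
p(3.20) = -1.53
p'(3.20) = 0.36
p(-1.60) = 0.80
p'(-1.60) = -0.22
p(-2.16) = 0.97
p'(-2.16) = -0.35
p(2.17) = -1.48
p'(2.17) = -0.21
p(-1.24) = 0.75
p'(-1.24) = -0.02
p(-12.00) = 5.59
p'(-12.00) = -0.49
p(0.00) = -5.00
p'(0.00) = 38.00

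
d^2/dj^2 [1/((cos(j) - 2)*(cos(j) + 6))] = (-4*sin(j)^4 + 66*sin(j)^2 - 33*cos(j) - 3*cos(3*j) - 6)/((cos(j) - 2)^3*(cos(j) + 6)^3)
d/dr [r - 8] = 1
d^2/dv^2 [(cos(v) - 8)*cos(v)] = 8*cos(v) - 2*cos(2*v)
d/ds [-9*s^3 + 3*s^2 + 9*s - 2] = -27*s^2 + 6*s + 9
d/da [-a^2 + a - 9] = 1 - 2*a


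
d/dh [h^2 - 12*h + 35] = 2*h - 12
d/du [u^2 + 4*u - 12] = 2*u + 4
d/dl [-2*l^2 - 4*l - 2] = -4*l - 4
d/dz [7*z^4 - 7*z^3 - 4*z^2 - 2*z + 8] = 28*z^3 - 21*z^2 - 8*z - 2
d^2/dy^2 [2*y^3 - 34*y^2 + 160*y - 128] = 12*y - 68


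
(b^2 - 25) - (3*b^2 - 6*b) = -2*b^2 + 6*b - 25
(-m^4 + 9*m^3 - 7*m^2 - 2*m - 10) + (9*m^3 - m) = -m^4 + 18*m^3 - 7*m^2 - 3*m - 10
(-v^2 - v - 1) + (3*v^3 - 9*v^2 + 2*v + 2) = 3*v^3 - 10*v^2 + v + 1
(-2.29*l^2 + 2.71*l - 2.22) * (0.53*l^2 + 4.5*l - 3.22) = -1.2137*l^4 - 8.8687*l^3 + 18.3922*l^2 - 18.7162*l + 7.1484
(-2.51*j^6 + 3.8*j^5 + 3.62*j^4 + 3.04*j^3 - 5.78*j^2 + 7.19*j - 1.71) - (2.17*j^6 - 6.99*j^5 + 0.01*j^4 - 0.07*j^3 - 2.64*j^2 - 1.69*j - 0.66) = -4.68*j^6 + 10.79*j^5 + 3.61*j^4 + 3.11*j^3 - 3.14*j^2 + 8.88*j - 1.05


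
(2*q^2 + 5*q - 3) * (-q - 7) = -2*q^3 - 19*q^2 - 32*q + 21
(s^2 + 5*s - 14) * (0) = 0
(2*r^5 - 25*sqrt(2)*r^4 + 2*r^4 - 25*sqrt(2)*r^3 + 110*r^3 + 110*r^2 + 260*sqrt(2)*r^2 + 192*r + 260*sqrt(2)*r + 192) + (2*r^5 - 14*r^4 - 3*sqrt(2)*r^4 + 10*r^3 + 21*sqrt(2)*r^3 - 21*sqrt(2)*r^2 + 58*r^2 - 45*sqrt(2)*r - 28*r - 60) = 4*r^5 - 28*sqrt(2)*r^4 - 12*r^4 - 4*sqrt(2)*r^3 + 120*r^3 + 168*r^2 + 239*sqrt(2)*r^2 + 164*r + 215*sqrt(2)*r + 132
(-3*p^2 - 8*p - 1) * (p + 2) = -3*p^3 - 14*p^2 - 17*p - 2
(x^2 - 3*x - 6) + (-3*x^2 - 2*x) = -2*x^2 - 5*x - 6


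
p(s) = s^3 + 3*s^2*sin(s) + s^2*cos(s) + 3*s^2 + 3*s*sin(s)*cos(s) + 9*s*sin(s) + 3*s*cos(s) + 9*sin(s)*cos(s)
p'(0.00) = 12.00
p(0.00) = 0.00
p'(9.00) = -13.24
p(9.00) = 993.61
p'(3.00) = 0.76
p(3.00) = 41.29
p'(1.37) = 18.10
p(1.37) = 29.56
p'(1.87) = 9.37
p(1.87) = 36.34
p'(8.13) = 107.16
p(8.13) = 963.43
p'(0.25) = 19.11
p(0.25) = 3.93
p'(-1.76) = -3.45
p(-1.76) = 11.37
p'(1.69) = 12.23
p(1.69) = 34.40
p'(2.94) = 1.18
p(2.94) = 41.23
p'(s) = -s^2*sin(s) + 3*s^2*cos(s) + 3*s^2 - 3*s*sin(s)^2 + 3*s*sin(s) + 3*s*cos(s)^2 + 11*s*cos(s) + 6*s - 9*sin(s)^2 + 3*sin(s)*cos(s) + 9*sin(s) + 9*cos(s)^2 + 3*cos(s)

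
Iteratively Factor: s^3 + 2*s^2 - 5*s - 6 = (s + 3)*(s^2 - s - 2) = (s - 2)*(s + 3)*(s + 1)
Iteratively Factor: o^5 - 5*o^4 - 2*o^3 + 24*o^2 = (o)*(o^4 - 5*o^3 - 2*o^2 + 24*o) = o*(o + 2)*(o^3 - 7*o^2 + 12*o) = o*(o - 3)*(o + 2)*(o^2 - 4*o) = o^2*(o - 3)*(o + 2)*(o - 4)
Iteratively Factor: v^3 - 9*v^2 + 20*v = (v)*(v^2 - 9*v + 20) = v*(v - 4)*(v - 5)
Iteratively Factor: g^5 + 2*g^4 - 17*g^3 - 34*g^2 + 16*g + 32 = (g + 1)*(g^4 + g^3 - 18*g^2 - 16*g + 32) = (g + 1)*(g + 2)*(g^3 - g^2 - 16*g + 16) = (g + 1)*(g + 2)*(g + 4)*(g^2 - 5*g + 4) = (g - 4)*(g + 1)*(g + 2)*(g + 4)*(g - 1)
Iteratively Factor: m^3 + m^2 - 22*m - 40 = (m + 4)*(m^2 - 3*m - 10) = (m - 5)*(m + 4)*(m + 2)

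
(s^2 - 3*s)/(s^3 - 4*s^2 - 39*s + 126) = s/(s^2 - s - 42)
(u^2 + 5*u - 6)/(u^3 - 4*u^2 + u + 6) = (u^2 + 5*u - 6)/(u^3 - 4*u^2 + u + 6)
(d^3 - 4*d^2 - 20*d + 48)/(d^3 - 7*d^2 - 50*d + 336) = (d^2 + 2*d - 8)/(d^2 - d - 56)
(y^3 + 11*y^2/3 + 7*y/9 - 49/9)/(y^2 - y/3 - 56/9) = (3*y^2 + 4*y - 7)/(3*y - 8)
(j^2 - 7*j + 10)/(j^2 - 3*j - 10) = (j - 2)/(j + 2)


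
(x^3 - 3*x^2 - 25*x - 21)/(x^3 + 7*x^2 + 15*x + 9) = (x - 7)/(x + 3)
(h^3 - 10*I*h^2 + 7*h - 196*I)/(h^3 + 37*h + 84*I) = (h - 7*I)/(h + 3*I)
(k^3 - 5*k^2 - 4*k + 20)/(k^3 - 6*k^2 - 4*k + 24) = (k - 5)/(k - 6)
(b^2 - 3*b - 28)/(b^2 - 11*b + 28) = (b + 4)/(b - 4)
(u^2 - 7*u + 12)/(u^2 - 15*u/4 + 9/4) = 4*(u - 4)/(4*u - 3)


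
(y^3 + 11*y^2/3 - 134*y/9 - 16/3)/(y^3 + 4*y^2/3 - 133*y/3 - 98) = (9*y^2 - 21*y - 8)/(3*(3*y^2 - 14*y - 49))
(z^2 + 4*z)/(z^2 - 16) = z/(z - 4)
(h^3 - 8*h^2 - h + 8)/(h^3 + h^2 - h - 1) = (h - 8)/(h + 1)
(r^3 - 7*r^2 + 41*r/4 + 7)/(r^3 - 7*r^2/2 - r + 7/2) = (r^2 - 7*r/2 - 2)/(r^2 - 1)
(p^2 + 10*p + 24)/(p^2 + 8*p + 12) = (p + 4)/(p + 2)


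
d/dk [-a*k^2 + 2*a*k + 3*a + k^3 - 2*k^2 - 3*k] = -2*a*k + 2*a + 3*k^2 - 4*k - 3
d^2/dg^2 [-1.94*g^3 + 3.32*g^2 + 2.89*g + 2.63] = 6.64 - 11.64*g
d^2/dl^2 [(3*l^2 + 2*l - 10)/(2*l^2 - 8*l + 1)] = 2*(56*l^3 - 138*l^2 + 468*l - 601)/(8*l^6 - 96*l^5 + 396*l^4 - 608*l^3 + 198*l^2 - 24*l + 1)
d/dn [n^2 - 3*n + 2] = 2*n - 3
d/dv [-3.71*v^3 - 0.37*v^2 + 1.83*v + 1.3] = -11.13*v^2 - 0.74*v + 1.83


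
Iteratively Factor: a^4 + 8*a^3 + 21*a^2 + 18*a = (a + 2)*(a^3 + 6*a^2 + 9*a) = a*(a + 2)*(a^2 + 6*a + 9) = a*(a + 2)*(a + 3)*(a + 3)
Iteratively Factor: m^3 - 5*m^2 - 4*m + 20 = (m - 2)*(m^2 - 3*m - 10) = (m - 2)*(m + 2)*(m - 5)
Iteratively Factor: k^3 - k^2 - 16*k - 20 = (k - 5)*(k^2 + 4*k + 4) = (k - 5)*(k + 2)*(k + 2)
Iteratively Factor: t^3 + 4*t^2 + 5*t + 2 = (t + 1)*(t^2 + 3*t + 2) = (t + 1)*(t + 2)*(t + 1)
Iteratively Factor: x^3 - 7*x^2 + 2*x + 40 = (x + 2)*(x^2 - 9*x + 20) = (x - 4)*(x + 2)*(x - 5)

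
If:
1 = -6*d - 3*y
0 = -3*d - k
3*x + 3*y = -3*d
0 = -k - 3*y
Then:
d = -1/9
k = 1/3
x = 2/9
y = -1/9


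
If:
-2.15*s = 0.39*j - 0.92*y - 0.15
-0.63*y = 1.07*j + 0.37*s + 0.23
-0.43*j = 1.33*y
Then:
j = -0.34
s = 0.18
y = 0.11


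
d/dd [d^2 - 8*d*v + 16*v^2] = 2*d - 8*v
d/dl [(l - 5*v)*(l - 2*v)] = 2*l - 7*v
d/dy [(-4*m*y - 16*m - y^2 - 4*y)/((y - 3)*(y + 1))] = 2*(2*m*y^2 + 16*m*y - 10*m + 3*y^2 + 3*y + 6)/(y^4 - 4*y^3 - 2*y^2 + 12*y + 9)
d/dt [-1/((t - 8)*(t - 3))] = (2*t - 11)/((t - 8)^2*(t - 3)^2)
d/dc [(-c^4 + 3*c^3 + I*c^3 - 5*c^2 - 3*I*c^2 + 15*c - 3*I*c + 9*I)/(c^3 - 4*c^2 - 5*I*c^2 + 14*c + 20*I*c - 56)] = (-c^6 + c^5*(8 + 10*I) + c^4*(-44 - 76*I) + c^3*(238 + 154*I) + c^2*(-439 - 274*I) + c*(470 + 408*I) - 660 + 42*I)/(c^6 + c^5*(-8 - 10*I) + c^4*(19 + 80*I) + c^3*(-24 - 300*I) + c^2*(244 + 1120*I) + c*(-1568 - 2240*I) + 3136)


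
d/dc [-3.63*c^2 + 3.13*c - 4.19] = 3.13 - 7.26*c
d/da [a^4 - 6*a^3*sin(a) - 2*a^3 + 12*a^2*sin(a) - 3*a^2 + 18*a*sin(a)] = -6*a^3*cos(a) + 4*a^3 - 18*a^2*sin(a) + 12*a^2*cos(a) - 6*a^2 + 24*a*sin(a) + 18*a*cos(a) - 6*a + 18*sin(a)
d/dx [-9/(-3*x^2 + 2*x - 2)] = 18*(1 - 3*x)/(3*x^2 - 2*x + 2)^2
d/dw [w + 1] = 1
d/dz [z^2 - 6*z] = 2*z - 6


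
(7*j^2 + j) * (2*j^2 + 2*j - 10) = 14*j^4 + 16*j^3 - 68*j^2 - 10*j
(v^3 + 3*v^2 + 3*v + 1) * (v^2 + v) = v^5 + 4*v^4 + 6*v^3 + 4*v^2 + v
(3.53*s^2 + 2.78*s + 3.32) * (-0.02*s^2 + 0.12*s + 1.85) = -0.0706*s^4 + 0.368*s^3 + 6.7977*s^2 + 5.5414*s + 6.142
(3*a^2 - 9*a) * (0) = 0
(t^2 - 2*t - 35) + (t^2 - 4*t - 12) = 2*t^2 - 6*t - 47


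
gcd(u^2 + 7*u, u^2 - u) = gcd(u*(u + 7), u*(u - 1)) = u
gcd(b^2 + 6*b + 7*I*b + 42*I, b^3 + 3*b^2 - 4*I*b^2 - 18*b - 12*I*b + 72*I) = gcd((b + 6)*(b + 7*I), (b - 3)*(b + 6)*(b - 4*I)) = b + 6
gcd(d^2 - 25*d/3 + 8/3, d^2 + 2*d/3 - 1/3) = d - 1/3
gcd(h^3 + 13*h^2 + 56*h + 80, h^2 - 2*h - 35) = h + 5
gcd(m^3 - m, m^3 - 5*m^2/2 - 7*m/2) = m^2 + m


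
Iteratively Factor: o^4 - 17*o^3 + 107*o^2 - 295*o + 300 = (o - 4)*(o^3 - 13*o^2 + 55*o - 75) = (o - 5)*(o - 4)*(o^2 - 8*o + 15) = (o - 5)^2*(o - 4)*(o - 3)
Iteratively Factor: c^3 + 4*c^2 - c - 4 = (c - 1)*(c^2 + 5*c + 4) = (c - 1)*(c + 4)*(c + 1)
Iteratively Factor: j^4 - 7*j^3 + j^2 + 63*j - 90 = (j - 5)*(j^3 - 2*j^2 - 9*j + 18) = (j - 5)*(j - 2)*(j^2 - 9) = (j - 5)*(j - 3)*(j - 2)*(j + 3)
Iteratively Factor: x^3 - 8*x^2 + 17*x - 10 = (x - 5)*(x^2 - 3*x + 2) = (x - 5)*(x - 1)*(x - 2)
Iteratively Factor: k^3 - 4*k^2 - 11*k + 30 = (k - 5)*(k^2 + k - 6) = (k - 5)*(k + 3)*(k - 2)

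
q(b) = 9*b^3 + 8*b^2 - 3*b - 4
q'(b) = 27*b^2 + 16*b - 3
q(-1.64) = -17.26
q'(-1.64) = 43.38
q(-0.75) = -1.05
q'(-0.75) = 0.19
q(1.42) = 33.64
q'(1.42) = 74.16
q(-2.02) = -39.48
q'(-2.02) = 74.85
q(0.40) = -3.34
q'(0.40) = 7.72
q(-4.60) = -696.94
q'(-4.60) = 494.72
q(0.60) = -0.98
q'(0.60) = 16.32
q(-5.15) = -1005.69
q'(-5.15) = 630.71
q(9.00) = 7178.00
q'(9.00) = 2328.00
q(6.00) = 2210.00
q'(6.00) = 1065.00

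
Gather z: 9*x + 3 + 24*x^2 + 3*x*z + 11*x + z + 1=24*x^2 + 20*x + z*(3*x + 1) + 4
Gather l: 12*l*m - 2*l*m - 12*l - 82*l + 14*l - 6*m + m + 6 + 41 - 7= l*(10*m - 80) - 5*m + 40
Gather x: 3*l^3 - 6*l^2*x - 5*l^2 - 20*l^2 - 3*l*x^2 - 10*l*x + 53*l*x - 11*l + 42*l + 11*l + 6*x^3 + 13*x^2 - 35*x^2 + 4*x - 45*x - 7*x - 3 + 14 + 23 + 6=3*l^3 - 25*l^2 + 42*l + 6*x^3 + x^2*(-3*l - 22) + x*(-6*l^2 + 43*l - 48) + 40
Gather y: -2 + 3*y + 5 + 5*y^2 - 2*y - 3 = 5*y^2 + y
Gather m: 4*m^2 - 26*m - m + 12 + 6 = 4*m^2 - 27*m + 18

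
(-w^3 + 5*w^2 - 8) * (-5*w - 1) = 5*w^4 - 24*w^3 - 5*w^2 + 40*w + 8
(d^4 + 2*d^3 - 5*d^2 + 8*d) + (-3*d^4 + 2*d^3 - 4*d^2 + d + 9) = -2*d^4 + 4*d^3 - 9*d^2 + 9*d + 9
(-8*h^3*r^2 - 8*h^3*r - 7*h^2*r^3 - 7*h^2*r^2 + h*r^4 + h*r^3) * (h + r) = -8*h^4*r^2 - 8*h^4*r - 15*h^3*r^3 - 15*h^3*r^2 - 6*h^2*r^4 - 6*h^2*r^3 + h*r^5 + h*r^4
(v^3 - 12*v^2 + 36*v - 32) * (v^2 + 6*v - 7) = v^5 - 6*v^4 - 43*v^3 + 268*v^2 - 444*v + 224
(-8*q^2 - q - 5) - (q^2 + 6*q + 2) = -9*q^2 - 7*q - 7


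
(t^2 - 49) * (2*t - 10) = 2*t^3 - 10*t^2 - 98*t + 490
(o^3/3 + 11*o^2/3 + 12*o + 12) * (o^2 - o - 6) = o^5/3 + 10*o^4/3 + 19*o^3/3 - 22*o^2 - 84*o - 72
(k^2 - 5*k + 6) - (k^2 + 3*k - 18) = 24 - 8*k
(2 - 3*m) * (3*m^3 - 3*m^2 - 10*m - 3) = -9*m^4 + 15*m^3 + 24*m^2 - 11*m - 6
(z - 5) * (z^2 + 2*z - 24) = z^3 - 3*z^2 - 34*z + 120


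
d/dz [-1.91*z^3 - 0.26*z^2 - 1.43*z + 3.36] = -5.73*z^2 - 0.52*z - 1.43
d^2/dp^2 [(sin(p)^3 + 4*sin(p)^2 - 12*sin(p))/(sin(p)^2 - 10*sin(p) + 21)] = (-sin(p)^7 + 30*sin(p)^6 - 470*sin(p)^5 + 2366*sin(p)^4 - 2747*sin(p)^3 - 6300*sin(p)^2 + 9450*sin(p) - 1512)/((sin(p) - 7)^3*(sin(p) - 3)^3)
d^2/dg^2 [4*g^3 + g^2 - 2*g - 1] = 24*g + 2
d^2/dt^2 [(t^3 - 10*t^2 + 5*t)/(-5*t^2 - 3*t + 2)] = 4*(-147*t^3 + 159*t^2 - 81*t + 5)/(125*t^6 + 225*t^5 - 15*t^4 - 153*t^3 + 6*t^2 + 36*t - 8)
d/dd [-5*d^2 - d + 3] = -10*d - 1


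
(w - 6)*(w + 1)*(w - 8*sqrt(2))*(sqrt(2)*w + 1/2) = sqrt(2)*w^4 - 31*w^3/2 - 5*sqrt(2)*w^3 - 10*sqrt(2)*w^2 + 155*w^2/2 + 20*sqrt(2)*w + 93*w + 24*sqrt(2)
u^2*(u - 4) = u^3 - 4*u^2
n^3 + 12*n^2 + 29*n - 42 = (n - 1)*(n + 6)*(n + 7)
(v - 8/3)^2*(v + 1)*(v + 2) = v^4 - 7*v^3/3 - 62*v^2/9 + 32*v/3 + 128/9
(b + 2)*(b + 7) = b^2 + 9*b + 14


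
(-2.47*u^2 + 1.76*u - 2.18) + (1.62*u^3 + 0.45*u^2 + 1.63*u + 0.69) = 1.62*u^3 - 2.02*u^2 + 3.39*u - 1.49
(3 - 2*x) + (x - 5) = -x - 2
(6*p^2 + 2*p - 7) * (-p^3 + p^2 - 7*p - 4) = -6*p^5 + 4*p^4 - 33*p^3 - 45*p^2 + 41*p + 28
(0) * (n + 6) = 0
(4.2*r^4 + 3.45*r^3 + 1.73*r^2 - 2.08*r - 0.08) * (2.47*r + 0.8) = 10.374*r^5 + 11.8815*r^4 + 7.0331*r^3 - 3.7536*r^2 - 1.8616*r - 0.064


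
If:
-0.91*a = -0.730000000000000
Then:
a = 0.80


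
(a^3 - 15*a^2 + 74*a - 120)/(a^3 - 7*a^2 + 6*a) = (a^2 - 9*a + 20)/(a*(a - 1))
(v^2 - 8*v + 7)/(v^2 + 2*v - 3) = (v - 7)/(v + 3)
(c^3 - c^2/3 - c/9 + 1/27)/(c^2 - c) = (c^3 - c^2/3 - c/9 + 1/27)/(c*(c - 1))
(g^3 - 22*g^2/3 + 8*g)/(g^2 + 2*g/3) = (3*g^2 - 22*g + 24)/(3*g + 2)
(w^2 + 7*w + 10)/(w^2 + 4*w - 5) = (w + 2)/(w - 1)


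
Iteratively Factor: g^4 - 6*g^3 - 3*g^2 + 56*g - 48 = (g - 4)*(g^3 - 2*g^2 - 11*g + 12) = (g - 4)^2*(g^2 + 2*g - 3) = (g - 4)^2*(g - 1)*(g + 3)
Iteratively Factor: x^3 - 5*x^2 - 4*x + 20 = (x + 2)*(x^2 - 7*x + 10) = (x - 5)*(x + 2)*(x - 2)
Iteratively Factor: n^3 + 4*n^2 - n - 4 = (n - 1)*(n^2 + 5*n + 4) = (n - 1)*(n + 4)*(n + 1)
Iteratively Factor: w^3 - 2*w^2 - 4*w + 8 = (w - 2)*(w^2 - 4) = (w - 2)*(w + 2)*(w - 2)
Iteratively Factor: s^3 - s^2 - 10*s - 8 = (s + 1)*(s^2 - 2*s - 8) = (s + 1)*(s + 2)*(s - 4)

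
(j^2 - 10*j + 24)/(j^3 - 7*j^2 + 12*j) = (j - 6)/(j*(j - 3))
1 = 1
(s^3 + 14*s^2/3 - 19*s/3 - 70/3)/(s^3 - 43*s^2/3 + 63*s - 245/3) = (s^2 + 7*s + 10)/(s^2 - 12*s + 35)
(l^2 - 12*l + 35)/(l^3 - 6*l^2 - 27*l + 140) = (l - 5)/(l^2 + l - 20)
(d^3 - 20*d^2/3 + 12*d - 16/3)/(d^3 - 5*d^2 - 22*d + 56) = (3*d^2 - 14*d + 8)/(3*(d^2 - 3*d - 28))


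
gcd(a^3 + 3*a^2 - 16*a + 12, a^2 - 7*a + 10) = a - 2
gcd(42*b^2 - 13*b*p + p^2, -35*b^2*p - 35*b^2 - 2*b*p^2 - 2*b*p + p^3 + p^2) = -7*b + p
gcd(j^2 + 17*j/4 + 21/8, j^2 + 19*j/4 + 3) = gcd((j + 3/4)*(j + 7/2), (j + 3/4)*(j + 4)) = j + 3/4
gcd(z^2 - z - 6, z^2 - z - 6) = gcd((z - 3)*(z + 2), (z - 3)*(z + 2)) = z^2 - z - 6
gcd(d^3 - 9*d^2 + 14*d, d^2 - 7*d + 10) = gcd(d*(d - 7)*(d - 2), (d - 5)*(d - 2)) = d - 2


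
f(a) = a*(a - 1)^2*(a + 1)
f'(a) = a*(a - 1)^2 + a*(a + 1)*(2*a - 2) + (a - 1)^2*(a + 1)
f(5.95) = 1013.24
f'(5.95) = 725.47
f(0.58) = 0.16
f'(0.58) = -0.39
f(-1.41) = 3.36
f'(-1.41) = -13.36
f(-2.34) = 34.98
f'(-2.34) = -62.00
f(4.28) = 243.12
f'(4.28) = 251.10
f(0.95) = 0.00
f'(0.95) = -0.18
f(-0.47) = -0.54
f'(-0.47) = 0.86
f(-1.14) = 0.73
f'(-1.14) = -6.54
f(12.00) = 18876.00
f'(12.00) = 6457.00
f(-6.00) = 1470.00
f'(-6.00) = -959.00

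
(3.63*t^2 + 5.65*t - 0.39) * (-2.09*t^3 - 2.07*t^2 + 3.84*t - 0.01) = -7.5867*t^5 - 19.3226*t^4 + 3.0588*t^3 + 22.467*t^2 - 1.5541*t + 0.0039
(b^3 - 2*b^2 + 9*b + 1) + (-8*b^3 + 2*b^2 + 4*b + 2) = -7*b^3 + 13*b + 3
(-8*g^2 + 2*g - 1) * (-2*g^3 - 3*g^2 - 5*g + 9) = 16*g^5 + 20*g^4 + 36*g^3 - 79*g^2 + 23*g - 9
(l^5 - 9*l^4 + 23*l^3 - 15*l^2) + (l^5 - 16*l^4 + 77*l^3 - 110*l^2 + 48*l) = 2*l^5 - 25*l^4 + 100*l^3 - 125*l^2 + 48*l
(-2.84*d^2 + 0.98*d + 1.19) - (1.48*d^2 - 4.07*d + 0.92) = -4.32*d^2 + 5.05*d + 0.27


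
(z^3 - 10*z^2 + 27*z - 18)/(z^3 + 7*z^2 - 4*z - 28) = (z^3 - 10*z^2 + 27*z - 18)/(z^3 + 7*z^2 - 4*z - 28)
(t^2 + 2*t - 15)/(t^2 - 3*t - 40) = (t - 3)/(t - 8)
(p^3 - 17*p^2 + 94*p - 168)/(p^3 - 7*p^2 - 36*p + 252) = (p - 4)/(p + 6)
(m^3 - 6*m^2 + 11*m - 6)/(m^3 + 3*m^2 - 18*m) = (m^2 - 3*m + 2)/(m*(m + 6))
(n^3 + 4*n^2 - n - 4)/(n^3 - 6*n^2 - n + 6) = (n + 4)/(n - 6)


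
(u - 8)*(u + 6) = u^2 - 2*u - 48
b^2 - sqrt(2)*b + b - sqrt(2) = (b + 1)*(b - sqrt(2))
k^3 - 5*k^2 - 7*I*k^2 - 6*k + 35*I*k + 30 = (k - 5)*(k - 6*I)*(k - I)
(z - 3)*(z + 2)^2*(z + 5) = z^4 + 6*z^3 - 3*z^2 - 52*z - 60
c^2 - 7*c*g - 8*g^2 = (c - 8*g)*(c + g)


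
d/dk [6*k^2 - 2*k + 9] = 12*k - 2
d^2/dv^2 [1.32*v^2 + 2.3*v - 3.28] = 2.64000000000000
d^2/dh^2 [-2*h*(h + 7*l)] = -4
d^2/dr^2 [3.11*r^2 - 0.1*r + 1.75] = 6.22000000000000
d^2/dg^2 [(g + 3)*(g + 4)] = 2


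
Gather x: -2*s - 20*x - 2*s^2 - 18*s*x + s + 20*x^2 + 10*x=-2*s^2 - s + 20*x^2 + x*(-18*s - 10)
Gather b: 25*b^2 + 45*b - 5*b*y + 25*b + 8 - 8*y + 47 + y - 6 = 25*b^2 + b*(70 - 5*y) - 7*y + 49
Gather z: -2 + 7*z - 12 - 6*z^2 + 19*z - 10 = -6*z^2 + 26*z - 24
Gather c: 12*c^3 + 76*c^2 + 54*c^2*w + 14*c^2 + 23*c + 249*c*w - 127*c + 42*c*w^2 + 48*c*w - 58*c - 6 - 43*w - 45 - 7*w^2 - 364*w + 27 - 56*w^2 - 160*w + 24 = 12*c^3 + c^2*(54*w + 90) + c*(42*w^2 + 297*w - 162) - 63*w^2 - 567*w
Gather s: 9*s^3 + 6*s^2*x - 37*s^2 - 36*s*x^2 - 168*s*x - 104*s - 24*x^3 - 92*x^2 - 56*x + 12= 9*s^3 + s^2*(6*x - 37) + s*(-36*x^2 - 168*x - 104) - 24*x^3 - 92*x^2 - 56*x + 12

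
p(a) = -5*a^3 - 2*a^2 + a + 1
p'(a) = -15*a^2 - 4*a + 1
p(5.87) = -1073.35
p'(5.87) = -539.33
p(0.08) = 1.06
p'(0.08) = 0.58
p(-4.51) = 414.48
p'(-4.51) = -286.06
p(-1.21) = 5.72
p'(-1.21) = -16.12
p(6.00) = -1145.00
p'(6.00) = -563.00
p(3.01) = -150.46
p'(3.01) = -146.94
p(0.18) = 1.09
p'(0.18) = -0.21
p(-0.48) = 0.61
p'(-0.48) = -0.54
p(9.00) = -3797.00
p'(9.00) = -1250.00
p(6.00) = -1145.00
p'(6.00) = -563.00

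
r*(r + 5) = r^2 + 5*r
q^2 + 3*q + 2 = (q + 1)*(q + 2)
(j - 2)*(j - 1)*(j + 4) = j^3 + j^2 - 10*j + 8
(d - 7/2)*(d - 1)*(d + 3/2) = d^3 - 3*d^2 - 13*d/4 + 21/4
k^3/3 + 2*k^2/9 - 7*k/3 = k*(k/3 + 1)*(k - 7/3)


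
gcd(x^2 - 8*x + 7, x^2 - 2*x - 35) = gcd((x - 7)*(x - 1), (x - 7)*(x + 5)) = x - 7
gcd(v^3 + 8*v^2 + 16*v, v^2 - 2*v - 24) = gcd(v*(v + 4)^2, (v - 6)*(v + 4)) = v + 4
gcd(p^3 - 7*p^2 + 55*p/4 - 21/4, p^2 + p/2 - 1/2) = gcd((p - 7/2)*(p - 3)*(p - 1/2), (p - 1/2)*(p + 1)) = p - 1/2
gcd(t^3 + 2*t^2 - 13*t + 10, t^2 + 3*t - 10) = t^2 + 3*t - 10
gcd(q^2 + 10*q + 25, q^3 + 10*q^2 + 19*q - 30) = q + 5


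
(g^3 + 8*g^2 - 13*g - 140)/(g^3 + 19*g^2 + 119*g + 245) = (g - 4)/(g + 7)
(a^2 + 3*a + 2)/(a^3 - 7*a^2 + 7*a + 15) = (a + 2)/(a^2 - 8*a + 15)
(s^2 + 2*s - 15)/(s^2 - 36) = (s^2 + 2*s - 15)/(s^2 - 36)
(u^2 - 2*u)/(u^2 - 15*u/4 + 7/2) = 4*u/(4*u - 7)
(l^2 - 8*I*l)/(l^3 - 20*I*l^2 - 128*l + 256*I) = l/(l^2 - 12*I*l - 32)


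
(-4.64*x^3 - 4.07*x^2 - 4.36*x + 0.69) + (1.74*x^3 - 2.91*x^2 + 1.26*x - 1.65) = -2.9*x^3 - 6.98*x^2 - 3.1*x - 0.96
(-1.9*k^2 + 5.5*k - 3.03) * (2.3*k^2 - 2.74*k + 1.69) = -4.37*k^4 + 17.856*k^3 - 25.25*k^2 + 17.5972*k - 5.1207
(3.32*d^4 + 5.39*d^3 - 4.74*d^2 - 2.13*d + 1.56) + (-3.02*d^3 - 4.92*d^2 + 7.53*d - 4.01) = 3.32*d^4 + 2.37*d^3 - 9.66*d^2 + 5.4*d - 2.45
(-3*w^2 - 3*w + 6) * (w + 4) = -3*w^3 - 15*w^2 - 6*w + 24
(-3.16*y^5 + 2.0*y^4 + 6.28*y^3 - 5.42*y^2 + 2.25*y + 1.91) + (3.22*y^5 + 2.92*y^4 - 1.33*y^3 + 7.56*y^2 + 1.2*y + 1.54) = 0.0600000000000001*y^5 + 4.92*y^4 + 4.95*y^3 + 2.14*y^2 + 3.45*y + 3.45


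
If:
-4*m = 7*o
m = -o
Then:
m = 0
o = 0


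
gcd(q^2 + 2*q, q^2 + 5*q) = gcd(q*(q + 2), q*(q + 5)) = q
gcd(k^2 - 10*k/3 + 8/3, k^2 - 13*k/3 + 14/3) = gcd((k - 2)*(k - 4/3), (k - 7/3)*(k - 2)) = k - 2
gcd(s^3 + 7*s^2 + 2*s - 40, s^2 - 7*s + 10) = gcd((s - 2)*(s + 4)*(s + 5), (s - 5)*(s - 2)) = s - 2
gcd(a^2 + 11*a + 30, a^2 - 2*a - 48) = a + 6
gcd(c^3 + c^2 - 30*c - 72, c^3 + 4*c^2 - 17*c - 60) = c + 3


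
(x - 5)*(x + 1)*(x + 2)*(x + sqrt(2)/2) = x^4 - 2*x^3 + sqrt(2)*x^3/2 - 13*x^2 - sqrt(2)*x^2 - 10*x - 13*sqrt(2)*x/2 - 5*sqrt(2)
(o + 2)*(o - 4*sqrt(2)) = o^2 - 4*sqrt(2)*o + 2*o - 8*sqrt(2)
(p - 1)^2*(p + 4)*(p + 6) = p^4 + 8*p^3 + 5*p^2 - 38*p + 24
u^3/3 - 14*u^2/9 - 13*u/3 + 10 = (u/3 + 1)*(u - 6)*(u - 5/3)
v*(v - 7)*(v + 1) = v^3 - 6*v^2 - 7*v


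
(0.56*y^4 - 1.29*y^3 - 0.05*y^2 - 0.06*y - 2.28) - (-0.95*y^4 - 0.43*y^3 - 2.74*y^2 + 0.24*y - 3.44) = 1.51*y^4 - 0.86*y^3 + 2.69*y^2 - 0.3*y + 1.16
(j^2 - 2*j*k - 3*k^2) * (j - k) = j^3 - 3*j^2*k - j*k^2 + 3*k^3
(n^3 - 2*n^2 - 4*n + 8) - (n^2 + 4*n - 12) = n^3 - 3*n^2 - 8*n + 20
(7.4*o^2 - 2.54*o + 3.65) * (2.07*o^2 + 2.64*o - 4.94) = 15.318*o^4 + 14.2782*o^3 - 35.7061*o^2 + 22.1836*o - 18.031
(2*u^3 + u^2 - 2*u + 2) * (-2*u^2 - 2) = -4*u^5 - 2*u^4 - 6*u^2 + 4*u - 4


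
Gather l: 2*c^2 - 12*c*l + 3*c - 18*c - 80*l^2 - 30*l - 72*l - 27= 2*c^2 - 15*c - 80*l^2 + l*(-12*c - 102) - 27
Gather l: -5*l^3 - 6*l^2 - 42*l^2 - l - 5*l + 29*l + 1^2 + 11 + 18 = -5*l^3 - 48*l^2 + 23*l + 30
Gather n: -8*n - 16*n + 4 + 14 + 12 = 30 - 24*n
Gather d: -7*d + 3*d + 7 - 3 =4 - 4*d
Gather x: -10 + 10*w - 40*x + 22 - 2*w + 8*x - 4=8*w - 32*x + 8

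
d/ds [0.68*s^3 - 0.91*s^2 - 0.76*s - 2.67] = 2.04*s^2 - 1.82*s - 0.76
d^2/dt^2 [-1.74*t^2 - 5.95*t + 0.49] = -3.48000000000000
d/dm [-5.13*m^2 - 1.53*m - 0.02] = -10.26*m - 1.53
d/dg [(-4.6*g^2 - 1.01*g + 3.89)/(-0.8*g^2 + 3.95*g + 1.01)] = (-18.978*g^2 - 3.068*g - 16.3856)/(0.64*g^4 - 6.32*g^3 + 13.9865*g^2 + 7.979*g + 1.0201)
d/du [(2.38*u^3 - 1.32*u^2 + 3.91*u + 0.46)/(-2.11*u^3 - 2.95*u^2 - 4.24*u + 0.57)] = (1.77635683940025e-15*u^5 - 9.8062*u^4 - 3.6822*u^3 + 24.1129*u^2 + 1.2092*u + 4.1791)/(4.4521*u^6 + 12.449*u^5 + 26.5953*u^4 + 22.6106*u^3 + 14.6146*u^2 - 4.8336*u + 0.3249)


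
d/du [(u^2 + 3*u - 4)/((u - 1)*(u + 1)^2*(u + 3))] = (-2*u^2 - 15*u - 25)/(u^5 + 9*u^4 + 30*u^3 + 46*u^2 + 33*u + 9)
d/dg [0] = 0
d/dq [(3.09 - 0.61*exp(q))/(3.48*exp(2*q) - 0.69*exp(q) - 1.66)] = (2.1228*exp(2*q) - 21.5064*exp(q) + 3.1447)*exp(q)/(12.1104*exp(4*q) - 4.8024*exp(3*q) - 11.0775*exp(2*q) + 2.2908*exp(q) + 2.7556)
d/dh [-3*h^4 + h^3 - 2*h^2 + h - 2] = -12*h^3 + 3*h^2 - 4*h + 1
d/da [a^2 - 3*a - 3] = 2*a - 3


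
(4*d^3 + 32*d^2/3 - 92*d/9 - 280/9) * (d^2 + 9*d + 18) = 4*d^5 + 140*d^4/3 + 1420*d^3/9 + 620*d^2/9 - 464*d - 560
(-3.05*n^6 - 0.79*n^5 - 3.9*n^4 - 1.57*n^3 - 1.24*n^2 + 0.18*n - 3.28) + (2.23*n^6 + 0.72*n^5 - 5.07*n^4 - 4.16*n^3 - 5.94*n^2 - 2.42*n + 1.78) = -0.82*n^6 - 0.0700000000000001*n^5 - 8.97*n^4 - 5.73*n^3 - 7.18*n^2 - 2.24*n - 1.5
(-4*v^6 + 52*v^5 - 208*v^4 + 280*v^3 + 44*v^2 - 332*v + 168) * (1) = -4*v^6 + 52*v^5 - 208*v^4 + 280*v^3 + 44*v^2 - 332*v + 168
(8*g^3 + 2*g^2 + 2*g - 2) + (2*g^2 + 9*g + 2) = 8*g^3 + 4*g^2 + 11*g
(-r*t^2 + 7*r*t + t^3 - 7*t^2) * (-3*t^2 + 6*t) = 3*r*t^4 - 27*r*t^3 + 42*r*t^2 - 3*t^5 + 27*t^4 - 42*t^3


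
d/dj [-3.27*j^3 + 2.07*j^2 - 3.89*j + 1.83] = -9.81*j^2 + 4.14*j - 3.89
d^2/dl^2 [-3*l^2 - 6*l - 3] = -6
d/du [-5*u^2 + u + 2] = 1 - 10*u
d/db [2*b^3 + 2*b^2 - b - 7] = 6*b^2 + 4*b - 1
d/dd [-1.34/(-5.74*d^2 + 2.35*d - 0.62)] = (3.149 - 15.3832*d)/(5.74*d^2 - 2.35*d + 0.62)^2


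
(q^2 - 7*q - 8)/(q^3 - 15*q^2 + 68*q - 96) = (q + 1)/(q^2 - 7*q + 12)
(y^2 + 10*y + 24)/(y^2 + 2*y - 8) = (y + 6)/(y - 2)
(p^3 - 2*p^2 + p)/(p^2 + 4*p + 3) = p*(p^2 - 2*p + 1)/(p^2 + 4*p + 3)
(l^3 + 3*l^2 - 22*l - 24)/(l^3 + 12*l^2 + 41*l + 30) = (l - 4)/(l + 5)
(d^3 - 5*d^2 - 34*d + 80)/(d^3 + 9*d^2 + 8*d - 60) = (d - 8)/(d + 6)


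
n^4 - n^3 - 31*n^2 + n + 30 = (n - 6)*(n - 1)*(n + 1)*(n + 5)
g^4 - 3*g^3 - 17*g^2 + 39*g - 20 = (g - 5)*(g - 1)^2*(g + 4)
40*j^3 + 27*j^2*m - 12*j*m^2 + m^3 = (-8*j + m)*(-5*j + m)*(j + m)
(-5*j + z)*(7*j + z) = -35*j^2 + 2*j*z + z^2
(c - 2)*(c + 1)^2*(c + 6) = c^4 + 6*c^3 - 3*c^2 - 20*c - 12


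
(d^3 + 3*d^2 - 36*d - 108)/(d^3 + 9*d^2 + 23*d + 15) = (d^2 - 36)/(d^2 + 6*d + 5)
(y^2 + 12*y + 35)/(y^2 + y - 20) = (y + 7)/(y - 4)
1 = 1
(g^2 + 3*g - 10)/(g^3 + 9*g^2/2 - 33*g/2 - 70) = 2*(g - 2)/(2*g^2 - g - 28)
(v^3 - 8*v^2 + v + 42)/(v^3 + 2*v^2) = 1 - 10/v + 21/v^2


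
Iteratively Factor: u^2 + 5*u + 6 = (u + 2)*(u + 3)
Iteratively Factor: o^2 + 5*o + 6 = (o + 3)*(o + 2)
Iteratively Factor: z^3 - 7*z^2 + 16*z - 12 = (z - 3)*(z^2 - 4*z + 4) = (z - 3)*(z - 2)*(z - 2)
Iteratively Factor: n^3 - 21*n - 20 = (n - 5)*(n^2 + 5*n + 4) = (n - 5)*(n + 4)*(n + 1)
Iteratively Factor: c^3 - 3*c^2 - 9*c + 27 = (c + 3)*(c^2 - 6*c + 9) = (c - 3)*(c + 3)*(c - 3)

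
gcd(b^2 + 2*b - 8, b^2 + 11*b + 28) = b + 4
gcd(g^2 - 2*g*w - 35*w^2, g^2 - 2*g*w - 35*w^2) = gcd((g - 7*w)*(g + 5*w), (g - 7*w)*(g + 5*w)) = -g^2 + 2*g*w + 35*w^2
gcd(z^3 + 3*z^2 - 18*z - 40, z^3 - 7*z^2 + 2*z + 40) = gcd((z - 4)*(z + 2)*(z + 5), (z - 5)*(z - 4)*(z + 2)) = z^2 - 2*z - 8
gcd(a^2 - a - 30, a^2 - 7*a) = 1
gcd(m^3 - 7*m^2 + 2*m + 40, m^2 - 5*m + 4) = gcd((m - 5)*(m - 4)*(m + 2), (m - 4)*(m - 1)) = m - 4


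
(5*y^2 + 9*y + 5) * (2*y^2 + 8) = 10*y^4 + 18*y^3 + 50*y^2 + 72*y + 40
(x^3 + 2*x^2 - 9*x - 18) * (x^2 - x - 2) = x^5 + x^4 - 13*x^3 - 13*x^2 + 36*x + 36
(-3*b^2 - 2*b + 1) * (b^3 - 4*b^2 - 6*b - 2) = -3*b^5 + 10*b^4 + 27*b^3 + 14*b^2 - 2*b - 2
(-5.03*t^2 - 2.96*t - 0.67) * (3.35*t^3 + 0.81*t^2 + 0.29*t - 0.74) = -16.8505*t^5 - 13.9903*t^4 - 6.1008*t^3 + 2.3211*t^2 + 1.9961*t + 0.4958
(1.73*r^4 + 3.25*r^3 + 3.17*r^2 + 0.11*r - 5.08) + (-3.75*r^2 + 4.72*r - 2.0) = 1.73*r^4 + 3.25*r^3 - 0.58*r^2 + 4.83*r - 7.08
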